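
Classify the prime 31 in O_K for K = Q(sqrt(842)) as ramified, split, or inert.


K = Q(sqrt(842)). Since d mod 4 = 2, disc(K) = 3368.
Check p | disc: 3368 mod 31 = 20.
p does not divide disc. Compute Legendre symbol (d/p):
5^((31-1)/2) mod 31 = 1
(d/p) = 1, so p splits: (p) = P*P' with e=1, f=1, g=2.
Therefore p is split.

split


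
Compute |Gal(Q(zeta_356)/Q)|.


|Gal(Q(zeta_356)/Q)| = phi(356)
= 176

176


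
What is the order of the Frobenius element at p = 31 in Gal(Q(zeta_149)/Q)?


The Frobenius at p in Gal(Q(zeta_n)/Q) = (Z/nZ)* is the class of p, so its order is ord_149(31), the smallest k >= 1 with 31^k = 1 mod 149.
n = 149 = 149, phi(149) = 148; the order divides phi(n).
Divisors of 148: 1, 2, 4, 37, 74, 148
Repeated squaring mod 149: 31^1 = 31, 31^2 = 67, 31^4 = 19, 31^8 = 63, 31^16 = 95, 31^32 = 85, 31^64 = 73, 31^128 = 114
Test divisors in increasing order:
  k=1: 31^1 = 31 mod 149
  k=2: 31^2 = 67 mod 149
  k=4: 31^4 = 19 mod 149
  k=37: 31^37 = 85 * 19 * 31 = 1 mod 149  <- first divisor giving 1
Order = 37

37


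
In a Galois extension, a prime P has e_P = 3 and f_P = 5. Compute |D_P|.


|D_P| = e * f
= 3 * 5
= 15

15


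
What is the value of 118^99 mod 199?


p = 199 is prime and the exponent is (p-1)/2 = 99, so by Euler's criterion 118^99 = (118/199) = +1 or -1 mod 199.
Compute by square-and-multiply:
  99 = 64 + 32 + 2 + 1 (binary 1100011)
  Repeated squaring mod 199: 118^1 = 118, 118^2 = 193, 118^4 = 36, 118^8 = 102, 118^16 = 56, 118^32 = 151, 118^64 = 115
  118^99 = 118^64 * 118^32 * 118^2 * 118^1 = 115 * 151 * 193 * 118 mod 199
    115 * 151 = 17365 = 52 mod 199
    52 * 193 = 10036 = 86 mod 199
    86 * 118 = 10148 = 198 mod 199
  118^99 = 198 mod 199
Result 198 = p - 1 = -1 mod 199: 118 is a quadratic non-residue mod 199. As a residue in [0, p-1] the value is 198.
118^99 mod 199 = 198

198


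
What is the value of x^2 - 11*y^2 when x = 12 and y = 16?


x^2 - d*y^2
= 12^2 - 11*16^2
= 144 - 2816
= -2672

-2672


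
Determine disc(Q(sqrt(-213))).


For K = Q(sqrt(d)) with d squarefree: disc(K) = d if d = 1 mod 4, and disc(K) = 4d if d = 2 or 3 mod 4.
Here d = -213, and d mod 4 = 3.
d = 3 mod 4, not 1 (O_K = Z[sqrt(d)]), so disc(K) = 4d = 4 * (-213) = -852

-852


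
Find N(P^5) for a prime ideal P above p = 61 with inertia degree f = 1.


N(P^a) = p^(a*f)
= 61^(5*1)
= 61^5
= 844596301

844596301


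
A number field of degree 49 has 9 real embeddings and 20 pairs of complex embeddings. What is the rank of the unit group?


By Dirichlet's unit theorem:
rank = r1 + r2 - 1
= 9 + 20 - 1
= 28

28


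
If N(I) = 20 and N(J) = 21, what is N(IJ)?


N(IJ) = N(I) * N(J)
= 20 * 21
= 420

420


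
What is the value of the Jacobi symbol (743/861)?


Compute (743/861) via quadratic reciprocity:
  reciprocity: (743/861) -> +(861/743)
  reduce: (118/743)
  pull out 2: (2/743) = +1  (since 743 mod 8 = 7)
  reciprocity: (59/743) -> -(743/59)
  reduce: (35/59)
  reciprocity: (35/59) -> -(59/35)
  reduce: (24/35)
  pull out 2: (2/35) = -1  (since 35 mod 8 = 3)
  pull out 2: (2/35) = -1  (since 35 mod 8 = 3)
  pull out 2: (2/35) = -1  (since 35 mod 8 = 3)
  reciprocity: (3/35) -> -(35/3)
  reduce: (2/3)
  pull out 2: (2/3) = -1  (since 3 mod 8 = 3)
  (1/3) = 1
Product of signs = -1

-1


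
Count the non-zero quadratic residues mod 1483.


For prime p, the number of non-zero quadratic residues is (p-1)/2.
= (1483-1)/2
= 741

741


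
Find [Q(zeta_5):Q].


The degree equals Euler's totient phi(5).
5 = 5
phi(5) = 4

4


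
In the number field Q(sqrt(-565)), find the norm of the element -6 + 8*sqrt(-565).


N(a + b*sqrt(d)) = a^2 - d*b^2
= (-6)^2 - (-565)*(8)^2
= 36 + 36160
= 36196

36196


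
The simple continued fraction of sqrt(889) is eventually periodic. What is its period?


Run the CF algorithm for sqrt(889).
a_0 = floor(sqrt(889)) = 29; set m_0=0, q_0=1.
Recurrence: m' = q*a - m,  q' = (d - m'^2)/q,  a' = floor((a_0 + m')/q').
  step 1: m=29, q=48, a=1
  step 2: m=19, q=11, a=4
  step 3: m=25, q=24, a=2
  step 4: m=23, q=15, a=3
  step 5: m=22, q=27, a=1
  step 6: m=5, q=32, a=1
  step 7: m=27, q=5, a=11
  step 8: m=28, q=21, a=2
  step 9: m=14, q=33, a=1
  step 10: m=19, q=16, a=3
  step 11: m=29, q=3, a=19
  step 12: m=28, q=35, a=1
  step 13: m=7, q=24, a=1
  step 14: m=17, q=25, a=1
  step 15: m=8, q=33, a=1
  step 16: m=25, q=8, a=6
  step 17: m=23, q=45, a=1
  step 18: m=22, q=9, a=5
  step 19: m=23, q=40, a=1
  step 20: m=17, q=15, a=3
  step 21: m=28, q=7, a=8
  step 22: m=28, q=15, a=3
  step 23: m=17, q=40, a=1
  step 24: m=23, q=9, a=5
  step 25: m=22, q=45, a=1
  step 26: m=23, q=8, a=6
  step 27: m=25, q=33, a=1
  step 28: m=8, q=25, a=1
  step 29: m=17, q=24, a=1
  step 30: m=7, q=35, a=1
  step 31: m=28, q=3, a=19
  step 32: m=29, q=16, a=3
  step 33: m=19, q=33, a=1
  step 34: m=14, q=21, a=2
  step 35: m=28, q=5, a=11
  step 36: m=27, q=32, a=1
  step 37: m=5, q=27, a=1
  step 38: m=22, q=15, a=3
  step 39: m=23, q=24, a=2
  step 40: m=25, q=11, a=4
  step 41: m=19, q=48, a=1
  step 42: m=29, q=1, a=58
a_42 = 2*a_0 = 58, so the period closes here.
sqrt(889) = [29; 1, 4, 2, 3, 1, 1, 11, 2, 1, 3, 19, 1, 1, 1, 1, 6, 1, 5, 1, 3, 8, 3, 1, 5, 1, 6, 1, 1, 1, 1, 19, 3, 1, 2, 11, 1, 1, 3, 2, 4, 1, 58]
Period length = 42

42


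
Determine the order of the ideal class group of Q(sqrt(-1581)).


K = Q(sqrt(-1581)). d mod 4 = 3, so D = disc(K) = 4d = -6324
h(K) equals the number of primitive reduced positive-definite forms (a, b, c) = a*x^2 + b*x*y + c*y^2 with b^2 - 4ac = D,
where reduced means |b| <= a <= c, with b >= 0 whenever |b| = a or a = c, and primitive means gcd(a, b, c) = 1.
Reduced forces 3a^2 <= |D| = 6324, so 1 <= a <= 45; b must have the parity of D, and c = (b^2 - D)/(4a) must be an integer >= a.
Enumerate a = 1..45, b in [-a, a]:
  a=1: (1, 0, 1581)  [1]
  a=2: (2, 2, 791)  [1]
  a=3: (3, 0, 527)  [1]
  a=4: none
  a=5: (5, -4, 317), (5, 4, 317)  [2]
  a=6: (6, 6, 265)  [1]
  a=7: (7, -2, 226), (7, 2, 226)  [2]
  a=8..9: none
  a=10: (10, -6, 159), (10, 6, 159)  [2]
  a=11: (11, -10, 146), (11, 10, 146)  [2]
  a=12..13: none
  a=14: (14, -2, 113), (14, 2, 113)  [2]
  a=15: (15, -6, 106), (15, 6, 106)  [2]
  a=16: none
  a=17: (17, 0, 93)  [1]
  a=18..20: none
  a=21: (21, -12, 77), (21, 12, 77)  [2]
  a=22: (22, -10, 73), (22, 10, 73)  [2]
  a=23: (23, -22, 74), (23, 22, 74)  [2]
  a=24: none
  a=25: (25, -24, 69), (25, 24, 69)  [2]
  a=26..29: none
  a=30: (30, -6, 53), (30, 6, 53)  [2]
  a=31: (31, 0, 51)  [1]
  a=32: none
  a=33: (33, -12, 49), (33, 12, 49)  [2]
  a=34: (34, 34, 55)  [1]
  a=35: (35, -26, 50), (35, -16, 47), (35, 16, 47), (35, 26, 50)  [4]
  a=36: none
  a=37: (37, -22, 46), (37, 22, 46)  [2]
  a=38..40: none
  a=41: (41, 20, 41)  [1]
  a=42: (42, -30, 43), (42, 30, 43)  [2]
  a=43..45: none
Total reduced forms: 1 + 1 + 1 + 2 + 1 + 2 + 2 + 2 + 2 + 2 + 1 + 2 + 2 + 2 + 2 + 2 + 1 + 2 + 1 + 4 + 2 + 1 + 2 = 40
h = 40

40


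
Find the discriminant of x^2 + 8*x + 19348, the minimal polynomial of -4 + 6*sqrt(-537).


The element -4 + 6*sqrt(-537) has minimal polynomial:
x^2 + 8*x + 19348
Discriminant = (8)^2 - 4*(19348)
= 64 - 77392
= -77328

-77328


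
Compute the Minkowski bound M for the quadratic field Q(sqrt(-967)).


d = -967, d mod 4 = 1, so disc(K) = d = -967; |disc(K)| = 967
Imaginary quadratic field, so n = 2, s = r2 = 1, r1 = 0
M = (n!/n^n) * (4/pi)^s * sqrt(|disc(K)|) = (2!/2^2) * (4/pi)^1 * sqrt(967)
= 0.5 * 1.273240 * 31.096624
= 19.7967

19.7967


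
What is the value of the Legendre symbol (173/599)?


p = 599 is prime, so compute (173/599) with the reciprocity algorithm (Jacobi-symbol steps: pull out 2s via (2/n), flip via reciprocity, reduce):
  reciprocity: (173/599) -> +(599/173)
  reduce: (80/173)
  pull out 2: (2/173) = -1  (since 173 mod 8 = 5)
  pull out 2: (2/173) = -1  (since 173 mod 8 = 5)
  pull out 2: (2/173) = -1  (since 173 mod 8 = 5)
  pull out 2: (2/173) = -1  (since 173 mod 8 = 5)
  reciprocity: (5/173) -> +(173/5)
  reduce: (3/5)
  reciprocity: (3/5) -> +(5/3)
  reduce: (2/3)
  pull out 2: (2/3) = -1  (since 3 mod 8 = 3)
  (1/3) = 1
Product of signs = -1
(173/599) = -1

-1


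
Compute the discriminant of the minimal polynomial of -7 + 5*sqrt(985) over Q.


The element -7 + 5*sqrt(985) has minimal polynomial:
x^2 + 14*x - 24576
Discriminant = (14)^2 - 4*(-24576)
= 196 + 98304
= 98500

98500


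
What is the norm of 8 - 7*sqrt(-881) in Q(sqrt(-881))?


N(a + b*sqrt(d)) = a^2 - d*b^2
= (8)^2 - (-881)*(-7)^2
= 64 + 43169
= 43233

43233


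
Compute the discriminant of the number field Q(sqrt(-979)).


For K = Q(sqrt(d)) with d squarefree: disc(K) = d if d = 1 mod 4, and disc(K) = 4d if d = 2 or 3 mod 4.
Here d = -979, and d mod 4 = 1.
d = 1 mod 4 (O_K = Z[(1+sqrt(d))/2]), so disc(K) = d = -979

-979


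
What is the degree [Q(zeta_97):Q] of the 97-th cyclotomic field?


The degree equals Euler's totient phi(97).
97 = 97
phi(97) = 96

96


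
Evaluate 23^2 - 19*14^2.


x^2 - d*y^2
= 23^2 - 19*14^2
= 529 - 3724
= -3195

-3195


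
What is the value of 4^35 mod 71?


p = 71 is prime and the exponent is (p-1)/2 = 35, so by Euler's criterion 4^35 = (4/71) = +1 or -1 mod 71.
Compute by square-and-multiply:
  35 = 32 + 2 + 1 (binary 100011)
  Repeated squaring mod 71: 4^1 = 4, 4^2 = 16, 4^4 = 43, 4^8 = 3, 4^16 = 9, 4^32 = 10
  4^35 = 4^32 * 4^2 * 4^1 = 10 * 16 * 4 mod 71
    10 * 16 = 160 = 18 mod 71
    18 * 4 = 72 = 1 mod 71
  4^35 = 1 mod 71
Result 1: 4 is a quadratic residue mod 71.
4^35 mod 71 = 1

1


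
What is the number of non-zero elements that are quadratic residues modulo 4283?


For prime p, the number of non-zero quadratic residues is (p-1)/2.
= (4283-1)/2
= 2141

2141


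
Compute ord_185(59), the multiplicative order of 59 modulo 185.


We want ord_185(59), the smallest k >= 1 with 59^k = 1 mod 185.
n = 185 = 5 * 37, phi(185) = 144; the order divides phi(n).
Divisors of 144: 1, 2, 3, 4, 6, 8, 9, 12, 16, 18, 24, 36, 48, 72, 144
Repeated squaring mod 185: 59^1 = 59, 59^2 = 151, 59^4 = 46, 59^8 = 81, 59^16 = 86, 59^32 = 181, 59^64 = 16, 59^128 = 71
Test divisors in increasing order:
  k=1: 59^1 = 59 mod 185
  k=2: 59^2 = 151 mod 185
  k=3: 59^3 = 151 * 59 = 29 mod 185
  k=4: 59^4 = 46 mod 185
  k=6: 59^6 = 46 * 151 = 101 mod 185
  k=8: 59^8 = 81 mod 185
  k=9: 59^9 = 81 * 59 = 154 mod 185
  k=12: 59^12 = 81 * 46 = 26 mod 185
  k=16: 59^16 = 86 mod 185
  k=18: 59^18 = 86 * 151 = 36 mod 185
  k=24: 59^24 = 86 * 81 = 121 mod 185
  k=36: 59^36 = 181 * 46 = 1 mod 185  <- first divisor giving 1
Order = 36

36


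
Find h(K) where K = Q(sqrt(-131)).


K = Q(sqrt(-131)). d mod 4 = 1, so D = disc(K) = d = -131
h(K) equals the number of primitive reduced positive-definite forms (a, b, c) = a*x^2 + b*x*y + c*y^2 with b^2 - 4ac = D,
where reduced means |b| <= a <= c, with b >= 0 whenever |b| = a or a = c, and primitive means gcd(a, b, c) = 1.
Reduced forces 3a^2 <= |D| = 131, so 1 <= a <= 6; b must have the parity of D, and c = (b^2 - D)/(4a) must be an integer >= a.
Enumerate a = 1..6, b in [-a, a]:
  a=1: (1, 1, 33)  [1]
  a=2: none
  a=3: (3, -1, 11), (3, 1, 11)  [2]
  a=4: none
  a=5: (5, -3, 7), (5, 3, 7)  [2]
  a=6: none
Total reduced forms: 1 + 2 + 2 = 5
h = 5

5


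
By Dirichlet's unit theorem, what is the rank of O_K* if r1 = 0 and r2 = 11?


By Dirichlet's unit theorem:
rank = r1 + r2 - 1
= 0 + 11 - 1
= 10

10


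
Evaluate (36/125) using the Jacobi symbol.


Compute (36/125) via quadratic reciprocity:
  pull out 2: (2/125) = -1  (since 125 mod 8 = 5)
  pull out 2: (2/125) = -1  (since 125 mod 8 = 5)
  reciprocity: (9/125) -> +(125/9)
  reduce: (8/9)
  pull out 2: (2/9) = +1  (since 9 mod 8 = 1)
  pull out 2: (2/9) = +1  (since 9 mod 8 = 1)
  pull out 2: (2/9) = +1  (since 9 mod 8 = 1)
  (1/9) = 1
Product of signs = 1

1


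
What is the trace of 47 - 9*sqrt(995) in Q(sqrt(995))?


Tr(a + b*sqrt(d)) = (a + b*sqrt(d)) + (a - b*sqrt(d)) = 2a
= 2 * (47)
= 94

94


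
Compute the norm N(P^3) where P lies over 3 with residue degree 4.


N(P^a) = p^(a*f)
= 3^(3*4)
= 3^12
= 531441

531441


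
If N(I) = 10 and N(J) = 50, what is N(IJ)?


N(IJ) = N(I) * N(J)
= 10 * 50
= 500

500


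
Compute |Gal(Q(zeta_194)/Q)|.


|Gal(Q(zeta_194)/Q)| = phi(194)
= 96

96


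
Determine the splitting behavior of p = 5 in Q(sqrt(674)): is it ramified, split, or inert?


K = Q(sqrt(674)). Since d mod 4 = 2, disc(K) = 2696.
Check p | disc: 2696 mod 5 = 1.
p does not divide disc. Compute Legendre symbol (d/p):
4^((5-1)/2) mod 5 = 1
(d/p) = 1, so p splits: (p) = P*P' with e=1, f=1, g=2.
Therefore p is split.

split


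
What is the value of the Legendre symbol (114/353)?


p = 353 is prime, so compute (114/353) with the reciprocity algorithm (Jacobi-symbol steps: pull out 2s via (2/n), flip via reciprocity, reduce):
  pull out 2: (2/353) = +1  (since 353 mod 8 = 1)
  reciprocity: (57/353) -> +(353/57)
  reduce: (11/57)
  reciprocity: (11/57) -> +(57/11)
  reduce: (2/11)
  pull out 2: (2/11) = -1  (since 11 mod 8 = 3)
  (1/11) = 1
Product of signs = -1
(114/353) = -1

-1


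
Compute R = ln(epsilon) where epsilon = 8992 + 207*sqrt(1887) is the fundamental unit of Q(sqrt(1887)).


epsilon = 8992 + 207*sqrt(1887)
= 17983.9999
R = ln(17983.9999)
= 9.7972

9.7972


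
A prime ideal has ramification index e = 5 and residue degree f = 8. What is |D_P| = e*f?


|D_P| = e * f
= 5 * 8
= 40

40


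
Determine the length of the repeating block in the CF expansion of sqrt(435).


Run the CF algorithm for sqrt(435).
a_0 = floor(sqrt(435)) = 20; set m_0=0, q_0=1.
Recurrence: m' = q*a - m,  q' = (d - m'^2)/q,  a' = floor((a_0 + m')/q').
  step 1: m=20, q=35, a=1
  step 2: m=15, q=6, a=5
  step 3: m=15, q=35, a=1
  step 4: m=20, q=1, a=40
a_4 = 2*a_0 = 40, so the period closes here.
sqrt(435) = [20; 1, 5, 1, 40]
Period length = 4

4


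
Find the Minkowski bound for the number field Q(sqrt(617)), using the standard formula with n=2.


d = 617, d mod 4 = 1, so disc(K) = d = 617; |disc(K)| = 617
Real quadratic field, so n = 2, s = r2 = 0, r1 = 2
M = (n!/n^n) * (4/pi)^s * sqrt(|disc(K)|) = (2!/2^2) * (4/pi)^0 * sqrt(617)
= 0.5 * 1.000000 * 24.839485
= 12.4197

12.4197


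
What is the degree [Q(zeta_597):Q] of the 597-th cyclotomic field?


The degree equals Euler's totient phi(597).
597 = 3 * 199
phi(597) = 396

396


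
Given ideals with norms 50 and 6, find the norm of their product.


N(IJ) = N(I) * N(J)
= 50 * 6
= 300

300


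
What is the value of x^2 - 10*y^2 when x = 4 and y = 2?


x^2 - d*y^2
= 4^2 - 10*2^2
= 16 - 40
= -24

-24


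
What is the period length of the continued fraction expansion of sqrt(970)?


Run the CF algorithm for sqrt(970).
a_0 = floor(sqrt(970)) = 31; set m_0=0, q_0=1.
Recurrence: m' = q*a - m,  q' = (d - m'^2)/q,  a' = floor((a_0 + m')/q').
  step 1: m=31, q=9, a=6
  step 2: m=23, q=49, a=1
  step 3: m=26, q=6, a=9
  step 4: m=28, q=31, a=1
  step 5: m=3, q=31, a=1
  step 6: m=28, q=6, a=9
  step 7: m=26, q=49, a=1
  step 8: m=23, q=9, a=6
  step 9: m=31, q=1, a=62
a_9 = 2*a_0 = 62, so the period closes here.
sqrt(970) = [31; 6, 1, 9, 1, 1, 9, 1, 6, 62]
Period length = 9

9


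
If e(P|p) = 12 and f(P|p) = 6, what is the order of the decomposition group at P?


|D_P| = e * f
= 12 * 6
= 72

72


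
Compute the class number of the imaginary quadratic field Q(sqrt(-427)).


K = Q(sqrt(-427)). d mod 4 = 1, so D = disc(K) = d = -427
h(K) equals the number of primitive reduced positive-definite forms (a, b, c) = a*x^2 + b*x*y + c*y^2 with b^2 - 4ac = D,
where reduced means |b| <= a <= c, with b >= 0 whenever |b| = a or a = c, and primitive means gcd(a, b, c) = 1.
Reduced forces 3a^2 <= |D| = 427, so 1 <= a <= 11; b must have the parity of D, and c = (b^2 - D)/(4a) must be an integer >= a.
Enumerate a = 1..11, b in [-a, a]:
  a=1: (1, 1, 107)  [1]
  a=2..6: none
  a=7: (7, 7, 17)  [1]
  a=8..11: none
Total reduced forms: 1 + 1 = 2
h = 2

2


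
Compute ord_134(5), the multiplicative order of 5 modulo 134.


We want ord_134(5), the smallest k >= 1 with 5^k = 1 mod 134.
n = 134 = 2 * 67, phi(134) = 66; the order divides phi(n).
Divisors of 66: 1, 2, 3, 6, 11, 22, 33, 66
Repeated squaring mod 134: 5^1 = 5, 5^2 = 25, 5^4 = 89, 5^8 = 15, 5^16 = 91, 5^32 = 107, 5^64 = 59
Test divisors in increasing order:
  k=1: 5^1 = 5 mod 134
  k=2: 5^2 = 25 mod 134
  k=3: 5^3 = 25 * 5 = 125 mod 134
  k=6: 5^6 = 89 * 25 = 81 mod 134
  k=11: 5^11 = 15 * 25 * 5 = 133 mod 134
  k=22: 5^22 = 91 * 89 * 25 = 1 mod 134  <- first divisor giving 1
Order = 22

22


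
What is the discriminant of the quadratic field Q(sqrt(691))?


For K = Q(sqrt(d)) with d squarefree: disc(K) = d if d = 1 mod 4, and disc(K) = 4d if d = 2 or 3 mod 4.
Here d = 691, and d mod 4 = 3.
d = 3 mod 4, not 1 (O_K = Z[sqrt(d)]), so disc(K) = 4d = 4 * (691) = 2764

2764


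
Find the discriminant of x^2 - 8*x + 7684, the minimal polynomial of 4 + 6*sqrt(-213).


The element 4 + 6*sqrt(-213) has minimal polynomial:
x^2 - 8*x + 7684
Discriminant = (-8)^2 - 4*(7684)
= 64 - 30736
= -30672

-30672


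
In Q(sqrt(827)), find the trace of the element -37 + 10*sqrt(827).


Tr(a + b*sqrt(d)) = (a + b*sqrt(d)) + (a - b*sqrt(d)) = 2a
= 2 * (-37)
= -74

-74


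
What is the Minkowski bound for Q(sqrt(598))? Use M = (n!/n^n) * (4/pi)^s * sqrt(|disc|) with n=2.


d = 598, d mod 4 = 2, so disc(K) = 4d = 2392; |disc(K)| = 2392
Real quadratic field, so n = 2, s = r2 = 0, r1 = 2
M = (n!/n^n) * (4/pi)^s * sqrt(|disc(K)|) = (2!/2^2) * (4/pi)^0 * sqrt(2392)
= 0.5 * 1.000000 * 48.908077
= 24.4540

24.4540


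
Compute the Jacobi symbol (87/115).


Compute (87/115) via quadratic reciprocity:
  reciprocity: (87/115) -> -(115/87)
  reduce: (28/87)
  pull out 2: (2/87) = +1  (since 87 mod 8 = 7)
  pull out 2: (2/87) = +1  (since 87 mod 8 = 7)
  reciprocity: (7/87) -> -(87/7)
  reduce: (3/7)
  reciprocity: (3/7) -> -(7/3)
  reduce: (1/3)
  (1/3) = 1
Product of signs = -1

-1


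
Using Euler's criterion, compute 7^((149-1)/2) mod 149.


p = 149 is prime and the exponent is (p-1)/2 = 74, so by Euler's criterion 7^74 = (7/149) = +1 or -1 mod 149.
Compute by square-and-multiply:
  74 = 64 + 8 + 2 (binary 1001010)
  Repeated squaring mod 149: 7^1 = 7, 7^2 = 49, 7^4 = 17, 7^8 = 140, 7^16 = 81, 7^32 = 5, 7^64 = 25
  7^74 = 7^64 * 7^8 * 7^2 = 25 * 140 * 49 mod 149
    25 * 140 = 3500 = 73 mod 149
    73 * 49 = 3577 = 1 mod 149
  7^74 = 1 mod 149
Result 1: 7 is a quadratic residue mod 149.
7^74 mod 149 = 1

1


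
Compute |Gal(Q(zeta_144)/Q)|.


|Gal(Q(zeta_144)/Q)| = phi(144)
= 48

48


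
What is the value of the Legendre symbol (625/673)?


p = 673 is prime, so compute (625/673) with the reciprocity algorithm (Jacobi-symbol steps: pull out 2s via (2/n), flip via reciprocity, reduce):
  reciprocity: (625/673) -> +(673/625)
  reduce: (48/625)
  pull out 2: (2/625) = +1  (since 625 mod 8 = 1)
  pull out 2: (2/625) = +1  (since 625 mod 8 = 1)
  pull out 2: (2/625) = +1  (since 625 mod 8 = 1)
  pull out 2: (2/625) = +1  (since 625 mod 8 = 1)
  reciprocity: (3/625) -> +(625/3)
  reduce: (1/3)
  (1/3) = 1
Product of signs = 1
(625/673) = 1

1


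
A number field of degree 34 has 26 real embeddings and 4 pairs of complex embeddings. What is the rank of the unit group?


By Dirichlet's unit theorem:
rank = r1 + r2 - 1
= 26 + 4 - 1
= 29

29


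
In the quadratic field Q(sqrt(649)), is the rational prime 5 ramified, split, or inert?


K = Q(sqrt(649)). Since d mod 4 = 1, disc(K) = 649.
Check p | disc: 649 mod 5 = 4.
p does not divide disc. Compute Legendre symbol (d/p):
4^((5-1)/2) mod 5 = 1
(d/p) = 1, so p splits: (p) = P*P' with e=1, f=1, g=2.
Therefore p is split.

split


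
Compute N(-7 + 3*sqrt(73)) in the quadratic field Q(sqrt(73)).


N(a + b*sqrt(d)) = a^2 - d*b^2
= (-7)^2 - (73)*(3)^2
= 49 - 657
= -608

-608


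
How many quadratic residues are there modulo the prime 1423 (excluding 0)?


For prime p, the number of non-zero quadratic residues is (p-1)/2.
= (1423-1)/2
= 711

711


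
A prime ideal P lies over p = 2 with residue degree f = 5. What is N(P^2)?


N(P^a) = p^(a*f)
= 2^(2*5)
= 2^10
= 1024

1024


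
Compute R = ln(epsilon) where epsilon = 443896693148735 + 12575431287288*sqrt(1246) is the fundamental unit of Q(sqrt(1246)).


epsilon = 443896693148735 + 12575431287288*sqrt(1246)
= 8.8779e+14
R = ln(8.8779e+14)
= 34.4198

34.4198


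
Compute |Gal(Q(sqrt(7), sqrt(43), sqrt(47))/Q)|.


The 3 square roots of distinct primes are multiplicatively independent over Q,
so [K:Q] = 2^3 and Gal(K/Q) is isomorphic to (Z/2Z)^3.
|Gal| = 2^3 = 8

8


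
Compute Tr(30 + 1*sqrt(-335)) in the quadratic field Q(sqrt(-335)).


Tr(a + b*sqrt(d)) = (a + b*sqrt(d)) + (a - b*sqrt(d)) = 2a
= 2 * (30)
= 60

60


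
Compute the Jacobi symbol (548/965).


Compute (548/965) via quadratic reciprocity:
  pull out 2: (2/965) = -1  (since 965 mod 8 = 5)
  pull out 2: (2/965) = -1  (since 965 mod 8 = 5)
  reciprocity: (137/965) -> +(965/137)
  reduce: (6/137)
  pull out 2: (2/137) = +1  (since 137 mod 8 = 1)
  reciprocity: (3/137) -> +(137/3)
  reduce: (2/3)
  pull out 2: (2/3) = -1  (since 3 mod 8 = 3)
  (1/3) = 1
Product of signs = -1

-1


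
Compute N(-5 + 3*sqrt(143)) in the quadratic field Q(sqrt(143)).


N(a + b*sqrt(d)) = a^2 - d*b^2
= (-5)^2 - (143)*(3)^2
= 25 - 1287
= -1262

-1262


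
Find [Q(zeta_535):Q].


The degree equals Euler's totient phi(535).
535 = 5 * 107
phi(535) = 424

424


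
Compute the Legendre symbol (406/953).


p = 953 is prime, so compute (406/953) with the reciprocity algorithm (Jacobi-symbol steps: pull out 2s via (2/n), flip via reciprocity, reduce):
  pull out 2: (2/953) = +1  (since 953 mod 8 = 1)
  reciprocity: (203/953) -> +(953/203)
  reduce: (141/203)
  reciprocity: (141/203) -> +(203/141)
  reduce: (62/141)
  pull out 2: (2/141) = -1  (since 141 mod 8 = 5)
  reciprocity: (31/141) -> +(141/31)
  reduce: (17/31)
  reciprocity: (17/31) -> +(31/17)
  reduce: (14/17)
  pull out 2: (2/17) = +1  (since 17 mod 8 = 1)
  reciprocity: (7/17) -> +(17/7)
  reduce: (3/7)
  reciprocity: (3/7) -> -(7/3)
  reduce: (1/3)
  (1/3) = 1
Product of signs = 1
(406/953) = 1

1


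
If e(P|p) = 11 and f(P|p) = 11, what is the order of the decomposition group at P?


|D_P| = e * f
= 11 * 11
= 121

121


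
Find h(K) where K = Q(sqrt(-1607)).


K = Q(sqrt(-1607)). d mod 4 = 1, so D = disc(K) = d = -1607
h(K) equals the number of primitive reduced positive-definite forms (a, b, c) = a*x^2 + b*x*y + c*y^2 with b^2 - 4ac = D,
where reduced means |b| <= a <= c, with b >= 0 whenever |b| = a or a = c, and primitive means gcd(a, b, c) = 1.
Reduced forces 3a^2 <= |D| = 1607, so 1 <= a <= 23; b must have the parity of D, and c = (b^2 - D)/(4a) must be an integer >= a.
Enumerate a = 1..23, b in [-a, a]:
  a=1: (1, 1, 402)  [1]
  a=2: (2, -1, 201), (2, 1, 201)  [2]
  a=3: (3, -1, 134), (3, 1, 134)  [2]
  a=4: (4, -3, 101), (4, 3, 101)  [2]
  a=5: none
  a=6: (6, -5, 68), (6, -1, 67), (6, 1, 67), (6, 5, 68)  [4]
  a=7: none
  a=8: (8, -5, 51), (8, 5, 51)  [2]
  a=9: (9, -7, 46), (9, 7, 46)  [2]
  a=10..11: none
  a=12: (12, -11, 36), (12, -5, 34), (12, 5, 34), (12, 11, 36)  [4]
  a=13..15: none
  a=16: (16, -11, 27), (16, 11, 27)  [2]
  a=17: (17, -5, 24), (17, 5, 24)  [2]
  a=18: (18, -11, 24), (18, -7, 23), (18, 7, 23), (18, 11, 24)  [4]
  a=19..23: none
Total reduced forms: 1 + 2 + 2 + 2 + 4 + 2 + 2 + 4 + 2 + 2 + 4 = 27
h = 27

27


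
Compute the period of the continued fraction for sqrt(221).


Run the CF algorithm for sqrt(221).
a_0 = floor(sqrt(221)) = 14; set m_0=0, q_0=1.
Recurrence: m' = q*a - m,  q' = (d - m'^2)/q,  a' = floor((a_0 + m')/q').
  step 1: m=14, q=25, a=1
  step 2: m=11, q=4, a=6
  step 3: m=13, q=13, a=2
  step 4: m=13, q=4, a=6
  step 5: m=11, q=25, a=1
  step 6: m=14, q=1, a=28
a_6 = 2*a_0 = 28, so the period closes here.
sqrt(221) = [14; 1, 6, 2, 6, 1, 28]
Period length = 6

6


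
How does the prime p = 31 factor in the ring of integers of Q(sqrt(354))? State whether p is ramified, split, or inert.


K = Q(sqrt(354)). Since d mod 4 = 2, disc(K) = 1416.
Check p | disc: 1416 mod 31 = 21.
p does not divide disc. Compute Legendre symbol (d/p):
13^((31-1)/2) mod 31 = -1
(d/p) = -1, so p is inert: (p) stays prime with e=1, f=2, g=1.
Therefore p is inert.

inert


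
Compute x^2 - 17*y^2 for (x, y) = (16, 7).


x^2 - d*y^2
= 16^2 - 17*7^2
= 256 - 833
= -577

-577


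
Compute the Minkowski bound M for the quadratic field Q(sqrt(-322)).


d = -322, d mod 4 = 2, so disc(K) = 4d = -1288; |disc(K)| = 1288
Imaginary quadratic field, so n = 2, s = r2 = 1, r1 = 0
M = (n!/n^n) * (4/pi)^s * sqrt(|disc(K)|) = (2!/2^2) * (4/pi)^1 * sqrt(1288)
= 0.5 * 1.273240 * 35.888717
= 22.8475

22.8475


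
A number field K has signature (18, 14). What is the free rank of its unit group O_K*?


By Dirichlet's unit theorem:
rank = r1 + r2 - 1
= 18 + 14 - 1
= 31

31


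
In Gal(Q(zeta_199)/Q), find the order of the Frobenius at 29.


The Frobenius at p in Gal(Q(zeta_n)/Q) = (Z/nZ)* is the class of p, so its order is ord_199(29), the smallest k >= 1 with 29^k = 1 mod 199.
n = 199 = 199, phi(199) = 198; the order divides phi(n).
Divisors of 198: 1, 2, 3, 6, 9, 11, 18, 22, 33, 66, 99, 198
Repeated squaring mod 199: 29^1 = 29, 29^2 = 45, 29^4 = 35, 29^8 = 31, 29^16 = 165, 29^32 = 161, 29^64 = 51, 29^128 = 14
Test divisors in increasing order:
  k=1: 29^1 = 29 mod 199
  k=2: 29^2 = 45 mod 199
  k=3: 29^3 = 45 * 29 = 111 mod 199
  k=6: 29^6 = 35 * 45 = 182 mod 199
  k=9: 29^9 = 31 * 29 = 103 mod 199
  k=11: 29^11 = 31 * 45 * 29 = 58 mod 199
  k=18: 29^18 = 165 * 45 = 62 mod 199
  k=22: 29^22 = 165 * 35 * 45 = 180 mod 199
  k=33: 29^33 = 161 * 29 = 92 mod 199
  k=66: 29^66 = 51 * 45 = 106 mod 199
  k=99: 29^99 = 51 * 161 * 45 * 29 = 1 mod 199  <- first divisor giving 1
Order = 99

99


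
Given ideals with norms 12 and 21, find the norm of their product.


N(IJ) = N(I) * N(J)
= 12 * 21
= 252

252


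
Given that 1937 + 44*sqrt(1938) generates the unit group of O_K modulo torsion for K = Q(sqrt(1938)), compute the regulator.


epsilon = 1937 + 44*sqrt(1938)
= 3873.9997
R = ln(3873.9997)
= 8.2620

8.2620


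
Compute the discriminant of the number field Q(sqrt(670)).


For K = Q(sqrt(d)) with d squarefree: disc(K) = d if d = 1 mod 4, and disc(K) = 4d if d = 2 or 3 mod 4.
Here d = 670, and d mod 4 = 2.
d = 2 mod 4, not 1 (O_K = Z[sqrt(d)]), so disc(K) = 4d = 4 * (670) = 2680

2680


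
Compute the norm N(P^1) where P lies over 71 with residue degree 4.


N(P^a) = p^(a*f)
= 71^(1*4)
= 71^4
= 25411681

25411681


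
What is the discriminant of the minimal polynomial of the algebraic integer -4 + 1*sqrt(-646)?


The element -4 + 1*sqrt(-646) has minimal polynomial:
x^2 + 8*x + 662
Discriminant = (8)^2 - 4*(662)
= 64 - 2648
= -2584

-2584


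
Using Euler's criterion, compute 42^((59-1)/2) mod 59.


p = 59 is prime and the exponent is (p-1)/2 = 29, so by Euler's criterion 42^29 = (42/59) = +1 or -1 mod 59.
Compute by square-and-multiply:
  29 = 16 + 8 + 4 + 1 (binary 11101)
  Repeated squaring mod 59: 42^1 = 42, 42^2 = 53, 42^4 = 36, 42^8 = 57, 42^16 = 4
  42^29 = 42^16 * 42^8 * 42^4 * 42^1 = 4 * 57 * 36 * 42 mod 59
    4 * 57 = 228 = 51 mod 59
    51 * 36 = 1836 = 7 mod 59
    7 * 42 = 294 = 58 mod 59
  42^29 = 58 mod 59
Result 58 = p - 1 = -1 mod 59: 42 is a quadratic non-residue mod 59. As a residue in [0, p-1] the value is 58.
42^29 mod 59 = 58

58


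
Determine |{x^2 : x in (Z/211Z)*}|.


For prime p, the number of non-zero quadratic residues is (p-1)/2.
= (211-1)/2
= 105

105


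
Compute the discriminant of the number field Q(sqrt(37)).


For K = Q(sqrt(d)) with d squarefree: disc(K) = d if d = 1 mod 4, and disc(K) = 4d if d = 2 or 3 mod 4.
Here d = 37, and d mod 4 = 1.
d = 1 mod 4 (O_K = Z[(1+sqrt(d))/2]), so disc(K) = d = 37

37


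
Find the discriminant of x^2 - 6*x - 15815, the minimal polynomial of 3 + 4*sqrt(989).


The element 3 + 4*sqrt(989) has minimal polynomial:
x^2 - 6*x - 15815
Discriminant = (-6)^2 - 4*(-15815)
= 36 + 63260
= 63296

63296


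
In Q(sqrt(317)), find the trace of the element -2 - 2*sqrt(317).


Tr(a + b*sqrt(d)) = (a + b*sqrt(d)) + (a - b*sqrt(d)) = 2a
= 2 * (-2)
= -4

-4


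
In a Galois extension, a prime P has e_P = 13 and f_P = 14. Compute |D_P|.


|D_P| = e * f
= 13 * 14
= 182

182


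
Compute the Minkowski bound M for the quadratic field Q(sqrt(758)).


d = 758, d mod 4 = 2, so disc(K) = 4d = 3032; |disc(K)| = 3032
Real quadratic field, so n = 2, s = r2 = 0, r1 = 2
M = (n!/n^n) * (4/pi)^s * sqrt(|disc(K)|) = (2!/2^2) * (4/pi)^0 * sqrt(3032)
= 0.5 * 1.000000 * 55.063600
= 27.5318

27.5318


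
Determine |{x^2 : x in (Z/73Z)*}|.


For prime p, the number of non-zero quadratic residues is (p-1)/2.
= (73-1)/2
= 36

36


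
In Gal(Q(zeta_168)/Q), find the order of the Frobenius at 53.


The Frobenius at p in Gal(Q(zeta_n)/Q) = (Z/nZ)* is the class of p, so its order is ord_168(53), the smallest k >= 1 with 53^k = 1 mod 168.
n = 168 = 2^3 * 3 * 7, phi(168) = 48; the order divides phi(n).
Divisors of 48: 1, 2, 3, 4, 6, 8, 12, 16, 24, 48
Repeated squaring mod 168: 53^1 = 53, 53^2 = 121, 53^4 = 25, 53^8 = 121, 53^16 = 25, 53^32 = 121
Test divisors in increasing order:
  k=1: 53^1 = 53 mod 168
  k=2: 53^2 = 121 mod 168
  k=3: 53^3 = 121 * 53 = 29 mod 168
  k=4: 53^4 = 25 mod 168
  k=6: 53^6 = 25 * 121 = 1 mod 168  <- first divisor giving 1
Order = 6

6


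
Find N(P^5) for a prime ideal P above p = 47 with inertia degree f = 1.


N(P^a) = p^(a*f)
= 47^(5*1)
= 47^5
= 229345007

229345007


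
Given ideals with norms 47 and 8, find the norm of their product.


N(IJ) = N(I) * N(J)
= 47 * 8
= 376

376


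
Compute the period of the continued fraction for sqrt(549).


Run the CF algorithm for sqrt(549).
a_0 = floor(sqrt(549)) = 23; set m_0=0, q_0=1.
Recurrence: m' = q*a - m,  q' = (d - m'^2)/q,  a' = floor((a_0 + m')/q').
  step 1: m=23, q=20, a=2
  step 2: m=17, q=13, a=3
  step 3: m=22, q=5, a=9
  step 4: m=23, q=4, a=11
  step 5: m=21, q=27, a=1
  step 6: m=6, q=19, a=1
  step 7: m=13, q=20, a=1
  step 8: m=7, q=25, a=1
  step 9: m=18, q=9, a=4
  step 10: m=18, q=25, a=1
  step 11: m=7, q=20, a=1
  step 12: m=13, q=19, a=1
  step 13: m=6, q=27, a=1
  step 14: m=21, q=4, a=11
  step 15: m=23, q=5, a=9
  step 16: m=22, q=13, a=3
  step 17: m=17, q=20, a=2
  step 18: m=23, q=1, a=46
a_18 = 2*a_0 = 46, so the period closes here.
sqrt(549) = [23; 2, 3, 9, 11, 1, 1, 1, 1, 4, 1, 1, 1, 1, 11, 9, 3, 2, 46]
Period length = 18

18


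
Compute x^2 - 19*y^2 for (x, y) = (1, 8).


x^2 - d*y^2
= 1^2 - 19*8^2
= 1 - 1216
= -1215

-1215


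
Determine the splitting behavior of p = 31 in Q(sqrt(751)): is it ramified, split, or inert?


K = Q(sqrt(751)). Since d mod 4 = 3, disc(K) = 3004.
Check p | disc: 3004 mod 31 = 28.
p does not divide disc. Compute Legendre symbol (d/p):
7^((31-1)/2) mod 31 = 1
(d/p) = 1, so p splits: (p) = P*P' with e=1, f=1, g=2.
Therefore p is split.

split


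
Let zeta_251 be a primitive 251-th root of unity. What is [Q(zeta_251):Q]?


The degree equals Euler's totient phi(251).
251 = 251
phi(251) = 250

250


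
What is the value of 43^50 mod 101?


p = 101 is prime and the exponent is (p-1)/2 = 50, so by Euler's criterion 43^50 = (43/101) = +1 or -1 mod 101.
Compute by square-and-multiply:
  50 = 32 + 16 + 2 (binary 110010)
  Repeated squaring mod 101: 43^1 = 43, 43^2 = 31, 43^4 = 52, 43^8 = 78, 43^16 = 24, 43^32 = 71
  43^50 = 43^32 * 43^16 * 43^2 = 71 * 24 * 31 mod 101
    71 * 24 = 1704 = 88 mod 101
    88 * 31 = 2728 = 1 mod 101
  43^50 = 1 mod 101
Result 1: 43 is a quadratic residue mod 101.
43^50 mod 101 = 1

1


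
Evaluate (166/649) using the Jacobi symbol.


Compute (166/649) via quadratic reciprocity:
  pull out 2: (2/649) = +1  (since 649 mod 8 = 1)
  reciprocity: (83/649) -> +(649/83)
  reduce: (68/83)
  pull out 2: (2/83) = -1  (since 83 mod 8 = 3)
  pull out 2: (2/83) = -1  (since 83 mod 8 = 3)
  reciprocity: (17/83) -> +(83/17)
  reduce: (15/17)
  reciprocity: (15/17) -> +(17/15)
  reduce: (2/15)
  pull out 2: (2/15) = +1  (since 15 mod 8 = 7)
  (1/15) = 1
Product of signs = 1

1


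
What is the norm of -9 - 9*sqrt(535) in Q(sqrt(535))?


N(a + b*sqrt(d)) = a^2 - d*b^2
= (-9)^2 - (535)*(-9)^2
= 81 - 43335
= -43254

-43254


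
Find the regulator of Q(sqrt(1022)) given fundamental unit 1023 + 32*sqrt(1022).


epsilon = 1023 + 32*sqrt(1022)
= 2045.9995
R = ln(2045.9995)
= 7.6236

7.6236


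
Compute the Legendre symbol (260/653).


p = 653 is prime, so compute (260/653) with the reciprocity algorithm (Jacobi-symbol steps: pull out 2s via (2/n), flip via reciprocity, reduce):
  pull out 2: (2/653) = -1  (since 653 mod 8 = 5)
  pull out 2: (2/653) = -1  (since 653 mod 8 = 5)
  reciprocity: (65/653) -> +(653/65)
  reduce: (3/65)
  reciprocity: (3/65) -> +(65/3)
  reduce: (2/3)
  pull out 2: (2/3) = -1  (since 3 mod 8 = 3)
  (1/3) = 1
Product of signs = -1
(260/653) = -1

-1


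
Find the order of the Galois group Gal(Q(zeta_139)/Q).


|Gal(Q(zeta_139)/Q)| = phi(139)
= 138

138


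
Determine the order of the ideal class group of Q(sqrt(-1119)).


K = Q(sqrt(-1119)). d mod 4 = 1, so D = disc(K) = d = -1119
h(K) equals the number of primitive reduced positive-definite forms (a, b, c) = a*x^2 + b*x*y + c*y^2 with b^2 - 4ac = D,
where reduced means |b| <= a <= c, with b >= 0 whenever |b| = a or a = c, and primitive means gcd(a, b, c) = 1.
Reduced forces 3a^2 <= |D| = 1119, so 1 <= a <= 19; b must have the parity of D, and c = (b^2 - D)/(4a) must be an integer >= a.
Enumerate a = 1..19, b in [-a, a]:
  a=1: (1, 1, 280)  [1]
  a=2: (2, -1, 140), (2, 1, 140)  [2]
  a=3: (3, 3, 94)  [1]
  a=4: (4, -1, 70), (4, 1, 70)  [2]
  a=5: (5, -1, 56), (5, 1, 56)  [2]
  a=6: (6, -3, 47), (6, 3, 47)  [2]
  a=7: (7, -1, 40), (7, 1, 40)  [2]
  a=8: (8, -1, 35), (8, 1, 35)  [2]
  a=9: none
  a=10: (10, -9, 30), (10, -1, 28), (10, 1, 28), (10, 9, 30)  [4]
  a=11: (11, -5, 26), (11, 5, 26)  [2]
  a=12: (12, -9, 25), (12, 9, 25)  [2]
  a=13: (13, -5, 22), (13, 5, 22)  [2]
  a=14: (14, -13, 23), (14, -1, 20), (14, 1, 20), (14, 13, 23)  [4]
  a=15: (15, -9, 20), (15, 9, 20)  [2]
  a=16: (16, -15, 21), (16, 15, 21)  [2]
  a=17..19: none
Total reduced forms: 1 + 2 + 1 + 2 + 2 + 2 + 2 + 2 + 4 + 2 + 2 + 2 + 4 + 2 + 2 = 32
h = 32

32


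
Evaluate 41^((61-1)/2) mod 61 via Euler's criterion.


p = 61 is prime and the exponent is (p-1)/2 = 30, so by Euler's criterion 41^30 = (41/61) = +1 or -1 mod 61.
Compute by square-and-multiply:
  30 = 16 + 8 + 4 + 2 (binary 11110)
  Repeated squaring mod 61: 41^1 = 41, 41^2 = 34, 41^4 = 58, 41^8 = 9, 41^16 = 20
  41^30 = 41^16 * 41^8 * 41^4 * 41^2 = 20 * 9 * 58 * 34 mod 61
    20 * 9 = 180 = 58 mod 61
    58 * 58 = 3364 = 9 mod 61
    9 * 34 = 306 = 1 mod 61
  41^30 = 1 mod 61
Result 1: 41 is a quadratic residue mod 61.
41^30 mod 61 = 1

1


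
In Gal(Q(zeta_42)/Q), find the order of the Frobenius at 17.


The Frobenius at p in Gal(Q(zeta_n)/Q) = (Z/nZ)* is the class of p, so its order is ord_42(17), the smallest k >= 1 with 17^k = 1 mod 42.
n = 42 = 2 * 3 * 7, phi(42) = 12; the order divides phi(n).
Divisors of 12: 1, 2, 3, 4, 6, 12
Repeated squaring mod 42: 17^1 = 17, 17^2 = 37, 17^4 = 25, 17^8 = 37
Test divisors in increasing order:
  k=1: 17^1 = 17 mod 42
  k=2: 17^2 = 37 mod 42
  k=3: 17^3 = 37 * 17 = 41 mod 42
  k=4: 17^4 = 25 mod 42
  k=6: 17^6 = 25 * 37 = 1 mod 42  <- first divisor giving 1
Order = 6

6


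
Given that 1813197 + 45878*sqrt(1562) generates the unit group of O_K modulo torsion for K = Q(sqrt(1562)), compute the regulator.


epsilon = 1813197 + 45878*sqrt(1562)
= 3.6264e+06
R = ln(3.6264e+06)
= 15.1037

15.1037


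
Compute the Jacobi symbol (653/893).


Compute (653/893) via quadratic reciprocity:
  reciprocity: (653/893) -> +(893/653)
  reduce: (240/653)
  pull out 2: (2/653) = -1  (since 653 mod 8 = 5)
  pull out 2: (2/653) = -1  (since 653 mod 8 = 5)
  pull out 2: (2/653) = -1  (since 653 mod 8 = 5)
  pull out 2: (2/653) = -1  (since 653 mod 8 = 5)
  reciprocity: (15/653) -> +(653/15)
  reduce: (8/15)
  pull out 2: (2/15) = +1  (since 15 mod 8 = 7)
  pull out 2: (2/15) = +1  (since 15 mod 8 = 7)
  pull out 2: (2/15) = +1  (since 15 mod 8 = 7)
  (1/15) = 1
Product of signs = 1

1


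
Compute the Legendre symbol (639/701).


p = 701 is prime, so compute (639/701) with the reciprocity algorithm (Jacobi-symbol steps: pull out 2s via (2/n), flip via reciprocity, reduce):
  reciprocity: (639/701) -> +(701/639)
  reduce: (62/639)
  pull out 2: (2/639) = +1  (since 639 mod 8 = 7)
  reciprocity: (31/639) -> -(639/31)
  reduce: (19/31)
  reciprocity: (19/31) -> -(31/19)
  reduce: (12/19)
  pull out 2: (2/19) = -1  (since 19 mod 8 = 3)
  pull out 2: (2/19) = -1  (since 19 mod 8 = 3)
  reciprocity: (3/19) -> -(19/3)
  reduce: (1/3)
  (1/3) = 1
Product of signs = -1
(639/701) = -1

-1


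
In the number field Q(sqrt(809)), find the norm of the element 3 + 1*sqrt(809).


N(a + b*sqrt(d)) = a^2 - d*b^2
= (3)^2 - (809)*(1)^2
= 9 - 809
= -800

-800


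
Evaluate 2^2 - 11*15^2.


x^2 - d*y^2
= 2^2 - 11*15^2
= 4 - 2475
= -2471

-2471


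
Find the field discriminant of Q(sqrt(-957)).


For K = Q(sqrt(d)) with d squarefree: disc(K) = d if d = 1 mod 4, and disc(K) = 4d if d = 2 or 3 mod 4.
Here d = -957, and d mod 4 = 3.
d = 3 mod 4, not 1 (O_K = Z[sqrt(d)]), so disc(K) = 4d = 4 * (-957) = -3828

-3828


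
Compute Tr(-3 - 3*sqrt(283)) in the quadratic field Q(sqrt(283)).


Tr(a + b*sqrt(d)) = (a + b*sqrt(d)) + (a - b*sqrt(d)) = 2a
= 2 * (-3)
= -6

-6


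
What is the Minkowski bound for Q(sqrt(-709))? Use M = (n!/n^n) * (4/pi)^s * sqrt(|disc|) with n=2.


d = -709, d mod 4 = 3, so disc(K) = 4d = -2836; |disc(K)| = 2836
Imaginary quadratic field, so n = 2, s = r2 = 1, r1 = 0
M = (n!/n^n) * (4/pi)^s * sqrt(|disc(K)|) = (2!/2^2) * (4/pi)^1 * sqrt(2836)
= 0.5 * 1.273240 * 53.254108
= 33.9026

33.9026


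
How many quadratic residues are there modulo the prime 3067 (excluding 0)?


For prime p, the number of non-zero quadratic residues is (p-1)/2.
= (3067-1)/2
= 1533

1533


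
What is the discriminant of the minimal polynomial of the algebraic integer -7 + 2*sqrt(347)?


The element -7 + 2*sqrt(347) has minimal polynomial:
x^2 + 14*x - 1339
Discriminant = (14)^2 - 4*(-1339)
= 196 + 5356
= 5552

5552


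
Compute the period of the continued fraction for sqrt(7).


Run the CF algorithm for sqrt(7).
a_0 = floor(sqrt(7)) = 2; set m_0=0, q_0=1.
Recurrence: m' = q*a - m,  q' = (d - m'^2)/q,  a' = floor((a_0 + m')/q').
  step 1: m=2, q=3, a=1
  step 2: m=1, q=2, a=1
  step 3: m=1, q=3, a=1
  step 4: m=2, q=1, a=4
a_4 = 2*a_0 = 4, so the period closes here.
sqrt(7) = [2; 1, 1, 1, 4]
Period length = 4

4


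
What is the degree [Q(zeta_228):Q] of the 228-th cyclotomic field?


The degree equals Euler's totient phi(228).
228 = 2^2 * 3 * 19
phi(228) = 72

72


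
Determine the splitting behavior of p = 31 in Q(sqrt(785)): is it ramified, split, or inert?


K = Q(sqrt(785)). Since d mod 4 = 1, disc(K) = 785.
Check p | disc: 785 mod 31 = 10.
p does not divide disc. Compute Legendre symbol (d/p):
10^((31-1)/2) mod 31 = 1
(d/p) = 1, so p splits: (p) = P*P' with e=1, f=1, g=2.
Therefore p is split.

split


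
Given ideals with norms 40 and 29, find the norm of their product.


N(IJ) = N(I) * N(J)
= 40 * 29
= 1160

1160


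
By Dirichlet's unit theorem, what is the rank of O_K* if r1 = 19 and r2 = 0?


By Dirichlet's unit theorem:
rank = r1 + r2 - 1
= 19 + 0 - 1
= 18

18


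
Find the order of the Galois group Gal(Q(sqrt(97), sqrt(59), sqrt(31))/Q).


The 3 square roots of distinct primes are multiplicatively independent over Q,
so [K:Q] = 2^3 and Gal(K/Q) is isomorphic to (Z/2Z)^3.
|Gal| = 2^3 = 8

8
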